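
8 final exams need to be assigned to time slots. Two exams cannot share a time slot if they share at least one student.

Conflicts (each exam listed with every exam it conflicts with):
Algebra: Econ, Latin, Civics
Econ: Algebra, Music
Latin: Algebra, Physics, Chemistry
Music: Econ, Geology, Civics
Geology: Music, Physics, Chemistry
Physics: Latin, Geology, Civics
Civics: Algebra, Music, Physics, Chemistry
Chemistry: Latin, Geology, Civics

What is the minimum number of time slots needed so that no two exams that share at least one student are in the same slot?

Algebra and Latin conflict, so at least 2 time slots are needed.
2 time slots suffice: time slot 1 → {Econ, Latin, Geology, Civics}; time slot 2 → {Algebra, Music, Physics, Chemistry}. No two conflicting exams share a time slot.

2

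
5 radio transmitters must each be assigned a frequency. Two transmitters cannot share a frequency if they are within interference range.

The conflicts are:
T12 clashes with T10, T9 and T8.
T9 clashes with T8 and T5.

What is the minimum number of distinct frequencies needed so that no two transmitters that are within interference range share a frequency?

T12, T9, T8 pairwise conflict, so at least 3 frequencies are needed.
3 frequencies suffice: frequency 1 → {T10, T9}; frequency 2 → {T12, T5}; frequency 3 → {T8}. Every pair that conflicts lands in different frequencies.

3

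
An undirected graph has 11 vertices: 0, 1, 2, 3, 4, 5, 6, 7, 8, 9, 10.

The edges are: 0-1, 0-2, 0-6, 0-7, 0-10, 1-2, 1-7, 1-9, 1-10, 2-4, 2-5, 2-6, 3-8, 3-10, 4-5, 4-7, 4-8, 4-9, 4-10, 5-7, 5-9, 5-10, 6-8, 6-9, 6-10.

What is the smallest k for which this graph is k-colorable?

3

0, 1, 2 are pairwise adjacent, so at least 3 colors are needed.
3 colors suffice: color red → {0, 3, 4}; color blue → {2, 7, 8, 9, 10}; color green → {1, 5, 6}. Every edge joins two different colors.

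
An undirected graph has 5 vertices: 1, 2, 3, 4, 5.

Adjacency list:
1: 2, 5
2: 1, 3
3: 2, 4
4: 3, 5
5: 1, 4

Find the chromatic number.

The cycle 4-3-2-1-5-4 has odd length 5, so it cannot be 2-colored; at least 3 colors are needed.
One proper 3-coloring: 1=blue, 2=red, 3=blue, 4=red, 5=green. Every edge joins two different colors.

3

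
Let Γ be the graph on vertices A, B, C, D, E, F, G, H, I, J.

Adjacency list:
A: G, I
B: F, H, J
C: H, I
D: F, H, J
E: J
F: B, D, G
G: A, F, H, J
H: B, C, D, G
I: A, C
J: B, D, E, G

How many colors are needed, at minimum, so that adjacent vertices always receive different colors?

3

The cycle I-C-H-G-A-I has odd length 5, so it cannot be 2-colored; at least 3 colors are needed.
3 colors suffice: color 1 → {A, F, H, J}; color 2 → {B, D, E, G, I}; color 3 → {C}. Every edge joins two different colors.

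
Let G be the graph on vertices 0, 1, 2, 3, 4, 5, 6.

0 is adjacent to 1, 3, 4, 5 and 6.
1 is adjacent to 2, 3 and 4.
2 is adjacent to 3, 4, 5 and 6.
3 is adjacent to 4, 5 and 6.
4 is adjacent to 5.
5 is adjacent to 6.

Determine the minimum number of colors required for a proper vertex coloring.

4

1, 2, 3, 4 are pairwise adjacent (a clique of size 4), so at least 4 colors are needed.
4 colors suffice: 0=green, 1=yellow, 2=green, 3=red, 4=blue, 5=yellow, 6=blue. No two adjacent vertices share a color.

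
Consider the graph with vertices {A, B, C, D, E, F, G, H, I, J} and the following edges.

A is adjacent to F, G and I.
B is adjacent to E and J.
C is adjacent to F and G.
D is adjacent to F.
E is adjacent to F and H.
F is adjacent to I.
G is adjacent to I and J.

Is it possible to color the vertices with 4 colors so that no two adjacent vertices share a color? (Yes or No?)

Yes

The chromatic number is 3. A, F, I are mutually adjacent, so at least 3 colors are needed.
3 colors suffice: color 1 → {B, F, G, H}; color 2 → {C, D, E, I, J}; color 3 → {A}.
Since 4 ≥ 3, a proper 4-coloring certainly exists.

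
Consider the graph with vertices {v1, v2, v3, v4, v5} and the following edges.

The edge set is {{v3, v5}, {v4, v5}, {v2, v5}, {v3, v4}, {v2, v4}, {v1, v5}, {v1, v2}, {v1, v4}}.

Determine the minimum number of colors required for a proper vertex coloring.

v1, v2, v4, v5 are mutually adjacent (a clique of size 4), so at least 4 colors are needed.
4 colors suffice: color red → {v4}; color blue → {v5}; color green → {v1, v3}; color yellow → {v2}. Each edge has distinct colors on its endpoints.

4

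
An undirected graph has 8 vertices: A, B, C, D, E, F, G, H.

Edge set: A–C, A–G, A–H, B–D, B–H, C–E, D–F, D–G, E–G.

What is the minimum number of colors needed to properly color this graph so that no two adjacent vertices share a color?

The cycle H-B-D-G-A-H has odd length 5, so it cannot be 2-colored; at least 3 colors are needed.
3 colors suffice: A=1, B=2, C=2, D=1, E=1, F=2, G=2, H=3. No two adjacent vertices share a color.

3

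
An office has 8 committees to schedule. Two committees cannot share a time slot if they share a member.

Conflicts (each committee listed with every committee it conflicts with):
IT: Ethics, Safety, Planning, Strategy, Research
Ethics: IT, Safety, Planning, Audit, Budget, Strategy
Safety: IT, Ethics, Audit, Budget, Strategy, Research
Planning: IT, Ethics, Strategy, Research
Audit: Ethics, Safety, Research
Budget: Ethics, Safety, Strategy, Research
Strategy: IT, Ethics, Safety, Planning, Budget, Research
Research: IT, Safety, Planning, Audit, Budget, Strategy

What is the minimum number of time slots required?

Safety, Budget, Strategy, Research all conflict with each other, so at least 4 time slots are needed.
Using 4 time slots: IT=4, Ethics=1, Safety=3, Planning=3, Audit=2, Budget=4, Strategy=2, Research=1. Each listed conflict is separated.

4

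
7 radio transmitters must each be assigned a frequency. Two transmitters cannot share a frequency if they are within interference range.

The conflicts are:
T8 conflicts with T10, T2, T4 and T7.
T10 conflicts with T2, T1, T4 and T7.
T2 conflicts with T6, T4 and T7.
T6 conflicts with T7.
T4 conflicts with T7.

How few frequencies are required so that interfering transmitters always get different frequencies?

T8, T10, T2, T4, T7 are mutually in conflict, so at least 5 frequencies are needed.
5 frequencies suffice: frequency 1 → {T1, T7}; frequency 2 → {T10, T6}; frequency 3 → {T2}; frequency 4 → {T4}; frequency 5 → {T8}. No two conflicting transmitters share a frequency.

5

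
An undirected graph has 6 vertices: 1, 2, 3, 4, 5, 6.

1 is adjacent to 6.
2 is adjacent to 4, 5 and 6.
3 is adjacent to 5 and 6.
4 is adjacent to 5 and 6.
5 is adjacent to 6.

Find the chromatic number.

4

2, 4, 5, 6 are mutually adjacent (a clique of size 4), so at least 4 colors are needed.
4 colors suffice: 1=b, 2=c, 3=c, 4=d, 5=b, 6=a. Every edge joins two different colors.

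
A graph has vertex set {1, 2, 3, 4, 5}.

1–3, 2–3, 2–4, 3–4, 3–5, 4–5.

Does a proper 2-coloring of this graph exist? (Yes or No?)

2, 3, 4 are pairwise adjacent, so at least 3 colors are needed.
So 2 colors are not enough.

No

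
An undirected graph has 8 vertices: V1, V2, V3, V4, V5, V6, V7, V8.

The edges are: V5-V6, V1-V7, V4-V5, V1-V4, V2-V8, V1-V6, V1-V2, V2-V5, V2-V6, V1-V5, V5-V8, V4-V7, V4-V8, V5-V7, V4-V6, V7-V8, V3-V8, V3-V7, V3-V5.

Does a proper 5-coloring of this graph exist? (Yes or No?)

Yes

The chromatic number is 4. V4, V5, V7, V8 form a clique, so at least 4 colors are needed.
4 colors suffice: color red → {V5}; color blue → {V1, V8}; color green → {V2, V3, V4}; color yellow → {V6, V7}.
Since 5 ≥ 4, a proper 5-coloring certainly exists.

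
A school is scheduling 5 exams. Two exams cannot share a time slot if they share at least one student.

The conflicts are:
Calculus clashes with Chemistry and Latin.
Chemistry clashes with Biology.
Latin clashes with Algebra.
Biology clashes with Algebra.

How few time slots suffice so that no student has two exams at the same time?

The cycle Algebra-Latin-Calculus-Chemistry-Biology-Algebra has odd length 5, so it cannot be 2-colored; at least 3 time slots are needed.
3 time slots suffice: time slot 1 → {Calculus, Algebra}; time slot 2 → {Latin, Biology}; time slot 3 → {Chemistry}. No two conflicting exams share a time slot.

3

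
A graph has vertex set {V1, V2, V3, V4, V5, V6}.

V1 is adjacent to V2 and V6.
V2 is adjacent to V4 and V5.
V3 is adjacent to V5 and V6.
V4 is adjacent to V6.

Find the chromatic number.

The cycle V2-V4-V6-V3-V5-V2 has odd length 5, so it cannot be 2-colored; at least 3 colors are needed.
3 colors suffice: color 1 → {V2, V6}; color 2 → {V1, V4, V5}; color 3 → {V3}. No two adjacent vertices share a color.

3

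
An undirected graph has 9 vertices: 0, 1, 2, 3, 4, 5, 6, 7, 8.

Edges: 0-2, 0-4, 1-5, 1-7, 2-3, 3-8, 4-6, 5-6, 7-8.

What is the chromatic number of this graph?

3

The cycle 5-1-7-8-3-2-0-4-6-5 has odd length 9, so it cannot be 2-colored; at least 3 colors are needed.
3 colors suffice: 0=red, 1=blue, 2=blue, 3=red, 4=green, 5=red, 6=blue, 7=red, 8=blue. No two adjacent vertices share a color.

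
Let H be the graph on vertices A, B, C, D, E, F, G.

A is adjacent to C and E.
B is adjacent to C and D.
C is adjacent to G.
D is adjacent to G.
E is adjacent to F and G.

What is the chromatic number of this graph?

2

A and C are adjacent, so at least 2 colors are needed.
2 colors suffice: color 1 → {C, D, E}; color 2 → {A, B, F, G}. No two adjacent vertices share a color.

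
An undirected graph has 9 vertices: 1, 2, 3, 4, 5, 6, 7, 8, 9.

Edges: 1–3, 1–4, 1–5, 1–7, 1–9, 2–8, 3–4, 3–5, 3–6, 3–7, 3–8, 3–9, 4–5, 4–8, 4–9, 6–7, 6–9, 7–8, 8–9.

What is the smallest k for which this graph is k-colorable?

4

3, 4, 8, 9 are pairwise adjacent (a clique of size 4), so at least 4 colors are needed.
One proper 4-coloring: 1=blue, 2=red, 3=red, 4=green, 5=yellow, 6=blue, 7=green, 8=blue, 9=yellow. No two adjacent vertices share a color.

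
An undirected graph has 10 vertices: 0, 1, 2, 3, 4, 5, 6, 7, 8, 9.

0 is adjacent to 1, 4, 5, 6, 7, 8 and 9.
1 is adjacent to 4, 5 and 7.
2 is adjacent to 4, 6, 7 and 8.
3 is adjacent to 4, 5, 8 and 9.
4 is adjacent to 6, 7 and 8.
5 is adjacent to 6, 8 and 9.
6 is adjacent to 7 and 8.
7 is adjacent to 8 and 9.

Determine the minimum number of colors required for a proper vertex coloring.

2, 4, 6, 7, 8 form a clique, so at least 5 colors are needed.
5 colors suffice: color a → {1, 8, 9}; color b → {4, 5}; color c → {3, 7}; color d → {0, 2}; color e → {6}. Every edge joins two different colors.

5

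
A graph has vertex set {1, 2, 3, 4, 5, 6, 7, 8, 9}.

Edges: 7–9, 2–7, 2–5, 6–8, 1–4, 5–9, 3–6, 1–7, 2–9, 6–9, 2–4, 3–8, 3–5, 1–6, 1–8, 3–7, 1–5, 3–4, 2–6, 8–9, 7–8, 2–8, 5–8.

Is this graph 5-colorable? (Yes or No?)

Yes

The chromatic number is 4. 2, 5, 8, 9 are pairwise adjacent (a clique of size 4), so at least 4 colors are needed.
4 colors suffice: color red → {4, 8}; color blue → {1, 2, 3}; color green → {9}; color yellow → {5, 6, 7}.
Since 5 ≥ 4, a proper 5-coloring certainly exists.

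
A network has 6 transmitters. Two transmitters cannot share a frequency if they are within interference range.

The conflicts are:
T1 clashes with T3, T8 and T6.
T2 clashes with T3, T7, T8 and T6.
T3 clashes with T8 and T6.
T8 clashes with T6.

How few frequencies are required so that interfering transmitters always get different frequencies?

4

T1, T3, T8, T6 all conflict with each other, so at least 4 frequencies are needed.
A valid assignment using 4 frequencies: T1=2, T2=2, T3=4, T7=1, T8=1, T6=3. Each listed conflict is separated.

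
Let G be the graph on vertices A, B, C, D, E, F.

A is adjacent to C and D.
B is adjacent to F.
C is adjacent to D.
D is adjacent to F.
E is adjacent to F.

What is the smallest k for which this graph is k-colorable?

3

A, C, D are mutually adjacent, so at least 3 colors are needed.
3 colors suffice: color 1 → {B, D, E}; color 2 → {C, F}; color 3 → {A}. Each edge has distinct colors on its endpoints.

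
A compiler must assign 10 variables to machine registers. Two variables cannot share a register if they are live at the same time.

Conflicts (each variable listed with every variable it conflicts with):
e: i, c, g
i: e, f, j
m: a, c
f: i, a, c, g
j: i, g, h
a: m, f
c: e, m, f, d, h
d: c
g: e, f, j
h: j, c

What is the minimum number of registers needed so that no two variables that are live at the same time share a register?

The cycle c-e-g-j-h-c has odd length 5, so it cannot be 2-colored; at least 3 registers are needed.
A valid assignment using 3 registers: e=2, i=1, m=2, f=2, j=2, a=1, c=1, d=2, g=1, h=3. Every pair that conflicts lands in different registers.

3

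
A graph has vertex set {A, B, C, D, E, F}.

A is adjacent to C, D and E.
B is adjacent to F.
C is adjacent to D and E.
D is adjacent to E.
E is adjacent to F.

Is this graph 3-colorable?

No

A, C, D, E are mutually adjacent (a clique of size 4), so at least 4 colors are needed.
So 3 colors are not enough.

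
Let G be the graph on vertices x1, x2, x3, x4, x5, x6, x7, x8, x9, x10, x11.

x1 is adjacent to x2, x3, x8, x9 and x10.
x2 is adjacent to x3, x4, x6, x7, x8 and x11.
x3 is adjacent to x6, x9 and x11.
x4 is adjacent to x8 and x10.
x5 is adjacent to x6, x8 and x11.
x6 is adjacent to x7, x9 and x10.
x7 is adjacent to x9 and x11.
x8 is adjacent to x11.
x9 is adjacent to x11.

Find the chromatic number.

3

x1, x2, x3 are pairwise adjacent, so at least 3 colors are needed.
3 colors suffice: color 1 → {x2, x5, x9, x10}; color 2 → {x1, x4, x6, x11}; color 3 → {x3, x7, x8}. Every edge joins two different colors.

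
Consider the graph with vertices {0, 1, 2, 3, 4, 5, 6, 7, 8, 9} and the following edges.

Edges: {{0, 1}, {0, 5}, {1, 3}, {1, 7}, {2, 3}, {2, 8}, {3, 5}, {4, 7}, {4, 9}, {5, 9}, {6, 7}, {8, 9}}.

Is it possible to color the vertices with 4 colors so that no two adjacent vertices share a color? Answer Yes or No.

Yes

The chromatic number is 3. The cycle 8-2-3-5-9-8 has odd length 5, so it cannot be 2-colored; at least 3 colors are needed.
3 colors suffice: color red → {1, 4, 5, 6, 8}; color blue → {0, 3, 7, 9}; color green → {2}.
Since 4 ≥ 3, a proper 4-coloring certainly exists.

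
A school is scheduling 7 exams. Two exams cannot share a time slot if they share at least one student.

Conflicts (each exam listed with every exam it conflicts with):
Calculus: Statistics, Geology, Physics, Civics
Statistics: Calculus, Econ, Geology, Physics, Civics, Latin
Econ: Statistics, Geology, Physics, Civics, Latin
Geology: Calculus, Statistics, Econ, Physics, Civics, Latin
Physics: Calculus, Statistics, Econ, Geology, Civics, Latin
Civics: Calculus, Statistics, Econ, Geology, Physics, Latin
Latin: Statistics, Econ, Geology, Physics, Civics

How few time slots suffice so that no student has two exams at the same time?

Statistics, Econ, Geology, Physics, Civics, Latin pairwise conflict, so at least 6 time slots are needed.
6 time slots suffice: time slot 1 → {Geology}; time slot 2 → {Physics}; time slot 3 → {Civics}; time slot 4 → {Statistics}; time slot 5 → {Calculus, Econ}; time slot 6 → {Latin}. Each listed conflict is separated.

6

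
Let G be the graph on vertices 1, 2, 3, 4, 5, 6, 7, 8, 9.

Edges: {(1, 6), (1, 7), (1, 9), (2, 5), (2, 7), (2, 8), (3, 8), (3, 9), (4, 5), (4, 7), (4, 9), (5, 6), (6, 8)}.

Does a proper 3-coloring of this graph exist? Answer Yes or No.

The chromatic number is 3. The cycle 5-4-9-1-6-5 has odd length 5, so it cannot be 2-colored; at least 3 colors are needed.
3 colors suffice: color a → {5, 7, 8, 9}; color b → {1, 2, 3, 4}; color c → {6}.
That is already a proper 3-coloring.

Yes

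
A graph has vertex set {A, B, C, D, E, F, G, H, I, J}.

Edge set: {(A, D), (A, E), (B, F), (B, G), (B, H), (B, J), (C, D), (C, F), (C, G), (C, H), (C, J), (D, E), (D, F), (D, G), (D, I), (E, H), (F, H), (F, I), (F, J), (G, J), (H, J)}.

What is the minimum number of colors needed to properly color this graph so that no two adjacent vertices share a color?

B, F, H, J form a clique, so at least 4 colors are needed.
4 colors suffice: A=3, B=3, C=3, D=2, E=1, F=1, G=1, H=2, I=3, J=4. No two adjacent vertices share a color.

4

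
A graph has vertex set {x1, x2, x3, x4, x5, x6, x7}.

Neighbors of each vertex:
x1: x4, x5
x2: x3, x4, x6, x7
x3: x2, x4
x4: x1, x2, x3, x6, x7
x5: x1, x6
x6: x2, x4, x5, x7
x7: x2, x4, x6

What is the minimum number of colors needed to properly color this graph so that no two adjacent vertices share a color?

x2, x4, x6, x7 form a clique, so at least 4 colors are needed.
4 colors suffice: color 1 → {x4, x5}; color 2 → {x1, x2}; color 3 → {x3, x6}; color 4 → {x7}. Every edge joins two different colors.

4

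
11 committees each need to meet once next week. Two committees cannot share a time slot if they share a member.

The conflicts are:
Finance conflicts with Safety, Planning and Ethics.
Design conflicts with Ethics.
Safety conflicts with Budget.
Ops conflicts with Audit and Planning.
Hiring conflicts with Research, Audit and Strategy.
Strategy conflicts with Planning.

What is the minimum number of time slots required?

The cycle Audit-Ops-Planning-Strategy-Hiring-Audit has odd length 5, so it cannot be 2-colored; at least 3 time slots are needed.
3 time slots suffice: Finance=2, Design=2, Safety=1, Ops=3, Budget=2, Hiring=1, Research=2, Audit=2, Strategy=2, Planning=1, Ethics=1. Every pair that conflicts lands in different time slots.

3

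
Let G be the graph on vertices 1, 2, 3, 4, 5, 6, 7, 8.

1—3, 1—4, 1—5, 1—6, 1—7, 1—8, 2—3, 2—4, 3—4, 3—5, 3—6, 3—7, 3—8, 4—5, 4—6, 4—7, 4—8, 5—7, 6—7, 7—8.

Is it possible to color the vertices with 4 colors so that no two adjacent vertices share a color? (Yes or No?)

1, 3, 4, 5, 7 are pairwise adjacent (a clique of size 5), so at least 5 colors are needed.
So 4 colors are not enough.

No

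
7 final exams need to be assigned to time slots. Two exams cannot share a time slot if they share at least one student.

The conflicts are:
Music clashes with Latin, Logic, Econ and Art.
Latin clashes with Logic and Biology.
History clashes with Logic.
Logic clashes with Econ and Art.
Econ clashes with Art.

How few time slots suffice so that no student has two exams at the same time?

4

Music, Logic, Econ, Art all conflict with each other, so at least 4 time slots are needed.
A valid assignment using 4 time slots: Music=2, Latin=3, History=2, Logic=1, Biology=1, Econ=4, Art=3. Each listed conflict is separated.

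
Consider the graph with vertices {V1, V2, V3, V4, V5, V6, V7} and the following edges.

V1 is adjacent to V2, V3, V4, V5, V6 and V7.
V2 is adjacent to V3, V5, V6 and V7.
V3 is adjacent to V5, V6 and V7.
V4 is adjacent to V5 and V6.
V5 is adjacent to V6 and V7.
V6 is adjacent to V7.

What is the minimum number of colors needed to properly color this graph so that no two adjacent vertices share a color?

6

V1, V2, V3, V5, V6, V7 are mutually adjacent (a clique of size 6), so at least 6 colors are needed.
6 colors suffice: color 1 → {V1}; color 2 → {V5}; color 3 → {V6}; color 4 → {V2, V4}; color 5 → {V7}; color 6 → {V3}. Every edge joins two different colors.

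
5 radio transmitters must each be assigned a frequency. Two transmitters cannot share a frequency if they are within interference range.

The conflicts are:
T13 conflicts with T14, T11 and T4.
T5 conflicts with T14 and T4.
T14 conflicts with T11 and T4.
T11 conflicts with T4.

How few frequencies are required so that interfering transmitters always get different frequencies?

4

T13, T14, T11, T4 all conflict with each other, so at least 4 frequencies are needed.
A valid assignment using 4 frequencies: T13=4, T5=3, T14=1, T11=3, T4=2. No two conflicting transmitters share a frequency.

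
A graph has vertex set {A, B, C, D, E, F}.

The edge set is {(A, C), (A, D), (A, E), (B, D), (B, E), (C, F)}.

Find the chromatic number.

2

A and C are adjacent, so at least 2 colors are needed.
2 colors suffice: color 1 → {A, B, F}; color 2 → {C, D, E}. Every edge joins two different colors.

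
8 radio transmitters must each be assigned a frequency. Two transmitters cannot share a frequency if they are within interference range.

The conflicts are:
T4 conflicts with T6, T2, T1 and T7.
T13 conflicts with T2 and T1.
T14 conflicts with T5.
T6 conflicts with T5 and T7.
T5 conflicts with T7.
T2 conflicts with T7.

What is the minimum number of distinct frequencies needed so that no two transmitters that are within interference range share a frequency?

T4, T2, T7 are mutually in conflict, so at least 3 frequencies are needed.
3 frequencies suffice: frequency 1 → {T4, T13, T5}; frequency 2 → {T14, T1, T7}; frequency 3 → {T6, T2}. No two conflicting transmitters share a frequency.

3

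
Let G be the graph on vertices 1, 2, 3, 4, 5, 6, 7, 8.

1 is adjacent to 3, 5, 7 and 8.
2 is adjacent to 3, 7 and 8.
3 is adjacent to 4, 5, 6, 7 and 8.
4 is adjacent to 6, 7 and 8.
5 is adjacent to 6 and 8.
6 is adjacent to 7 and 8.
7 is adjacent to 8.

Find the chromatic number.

3, 4, 6, 7, 8 are pairwise adjacent (a clique of size 5), so at least 5 colors are needed.
One proper 5-coloring: 1=d, 2=d, 3=a, 4=e, 5=c, 6=d, 7=c, 8=b. No two adjacent vertices share a color.

5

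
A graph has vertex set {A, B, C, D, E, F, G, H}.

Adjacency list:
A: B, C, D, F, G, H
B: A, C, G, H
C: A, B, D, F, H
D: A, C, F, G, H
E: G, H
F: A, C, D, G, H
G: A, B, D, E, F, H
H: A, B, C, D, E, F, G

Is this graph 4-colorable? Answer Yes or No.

No

A, D, F, G, H are mutually adjacent (a clique of size 5), so at least 5 colors are needed.
So 4 colors are not enough.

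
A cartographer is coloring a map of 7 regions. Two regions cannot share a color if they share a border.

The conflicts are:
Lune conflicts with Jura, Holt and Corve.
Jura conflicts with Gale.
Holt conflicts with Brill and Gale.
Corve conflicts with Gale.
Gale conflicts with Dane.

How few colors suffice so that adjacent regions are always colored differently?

Holt and Gale conflict, so at least 2 colors are needed.
2 colors suffice: color 1 → {Lune, Brill, Gale}; color 2 → {Jura, Holt, Corve, Dane}. Each listed conflict is separated.

2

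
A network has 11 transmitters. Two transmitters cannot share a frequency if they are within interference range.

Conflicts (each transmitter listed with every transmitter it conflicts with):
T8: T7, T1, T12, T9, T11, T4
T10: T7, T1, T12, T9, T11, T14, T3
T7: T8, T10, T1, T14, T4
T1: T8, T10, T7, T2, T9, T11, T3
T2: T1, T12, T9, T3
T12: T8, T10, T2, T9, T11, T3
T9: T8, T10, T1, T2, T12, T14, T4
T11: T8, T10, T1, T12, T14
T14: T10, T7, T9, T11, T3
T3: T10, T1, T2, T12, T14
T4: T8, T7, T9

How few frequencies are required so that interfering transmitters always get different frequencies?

3

T1, T2, T9 pairwise conflict, so at least 3 frequencies are needed.
3 frequencies suffice: frequency 1 → {T1, T12, T14, T4}; frequency 2 → {T7, T9, T11, T3}; frequency 3 → {T8, T10, T2}. Each listed conflict is separated.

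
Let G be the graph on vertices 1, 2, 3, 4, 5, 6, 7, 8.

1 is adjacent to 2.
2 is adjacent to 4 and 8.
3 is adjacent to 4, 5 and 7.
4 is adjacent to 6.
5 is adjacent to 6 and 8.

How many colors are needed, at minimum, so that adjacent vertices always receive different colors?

The cycle 5-8-2-4-3-5 has odd length 5, so it cannot be 2-colored; at least 3 colors are needed.
3 colors suffice: color red → {2, 3, 6}; color blue → {1, 4, 5, 7}; color green → {8}. No two adjacent vertices share a color.

3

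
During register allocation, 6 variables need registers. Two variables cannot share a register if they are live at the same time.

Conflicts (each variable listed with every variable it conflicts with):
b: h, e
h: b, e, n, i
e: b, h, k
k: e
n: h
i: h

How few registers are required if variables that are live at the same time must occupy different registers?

b, h, e pairwise conflict, so at least 3 registers are needed.
3 registers suffice: register 1 → {h, k}; register 2 → {e, n, i}; register 3 → {b}. Every pair that conflicts lands in different registers.

3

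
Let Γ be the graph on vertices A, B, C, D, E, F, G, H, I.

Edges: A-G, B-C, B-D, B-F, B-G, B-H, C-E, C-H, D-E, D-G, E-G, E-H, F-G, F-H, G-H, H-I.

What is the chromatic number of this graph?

B, F, G, H are mutually adjacent (a clique of size 4), so at least 4 colors are needed.
One proper 4-coloring: A=1, B=3, C=2, D=1, E=3, F=4, G=2, H=1, I=2. No two adjacent vertices share a color.

4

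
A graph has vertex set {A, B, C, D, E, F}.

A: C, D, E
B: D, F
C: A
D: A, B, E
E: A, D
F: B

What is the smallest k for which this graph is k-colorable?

3

A, D, E are pairwise adjacent, so at least 3 colors are needed.
3 colors suffice: color 1 → {C, D, F}; color 2 → {A, B}; color 3 → {E}. No two adjacent vertices share a color.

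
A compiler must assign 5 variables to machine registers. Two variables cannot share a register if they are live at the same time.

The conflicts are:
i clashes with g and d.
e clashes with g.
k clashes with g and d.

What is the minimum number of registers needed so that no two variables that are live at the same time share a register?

i and g conflict, so at least 2 registers are needed.
2 registers suffice: register 1 → {g, d}; register 2 → {i, e, k}. No two conflicting variables share a register.

2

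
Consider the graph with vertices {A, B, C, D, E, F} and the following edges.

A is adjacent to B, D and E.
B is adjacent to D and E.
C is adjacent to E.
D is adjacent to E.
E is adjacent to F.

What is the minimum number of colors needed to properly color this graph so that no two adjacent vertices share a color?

4

A, B, D, E are pairwise adjacent (a clique of size 4), so at least 4 colors are needed.
One proper 4-coloring: A=green, B=blue, C=blue, D=yellow, E=red, F=blue. No two adjacent vertices share a color.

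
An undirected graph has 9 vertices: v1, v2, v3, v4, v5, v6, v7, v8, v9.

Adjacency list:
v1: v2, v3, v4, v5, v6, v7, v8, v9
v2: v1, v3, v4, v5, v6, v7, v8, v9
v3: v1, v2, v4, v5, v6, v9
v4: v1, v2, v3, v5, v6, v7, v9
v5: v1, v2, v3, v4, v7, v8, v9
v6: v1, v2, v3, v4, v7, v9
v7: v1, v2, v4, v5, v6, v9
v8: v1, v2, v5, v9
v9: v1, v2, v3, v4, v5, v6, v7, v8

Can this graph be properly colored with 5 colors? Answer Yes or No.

No

v1, v2, v4, v6, v7, v9 are mutually adjacent (a clique of size 6), so at least 6 colors are needed.
So 5 colors are not enough.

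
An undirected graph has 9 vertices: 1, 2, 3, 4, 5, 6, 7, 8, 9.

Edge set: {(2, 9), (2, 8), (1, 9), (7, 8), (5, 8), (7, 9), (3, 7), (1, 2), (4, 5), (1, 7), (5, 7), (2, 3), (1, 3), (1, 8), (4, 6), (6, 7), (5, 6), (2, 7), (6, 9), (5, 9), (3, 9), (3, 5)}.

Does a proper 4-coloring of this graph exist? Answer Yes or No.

1, 2, 3, 7, 9 are mutually adjacent (a clique of size 5), so at least 5 colors are needed.
So 4 colors are not enough.

No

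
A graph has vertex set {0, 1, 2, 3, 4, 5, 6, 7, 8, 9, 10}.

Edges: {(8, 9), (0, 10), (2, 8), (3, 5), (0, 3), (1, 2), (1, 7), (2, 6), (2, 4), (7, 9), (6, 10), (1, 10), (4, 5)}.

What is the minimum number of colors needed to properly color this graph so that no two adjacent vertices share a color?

The cycle 9-8-2-1-7-9 has odd length 5, so it cannot be 2-colored; at least 3 colors are needed.
3 colors suffice: 0=c, 1=b, 2=a, 3=b, 4=b, 5=a, 6=b, 7=a, 8=b, 9=c, 10=a. Each edge has distinct colors on its endpoints.

3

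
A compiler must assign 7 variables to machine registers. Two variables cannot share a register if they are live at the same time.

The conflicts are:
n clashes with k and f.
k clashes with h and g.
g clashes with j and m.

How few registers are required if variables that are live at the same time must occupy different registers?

2

k and h conflict, so at least 2 registers are needed.
Using 2 registers: n=2, k=1, h=2, g=2, j=1, m=1, f=1. Every pair that conflicts lands in different registers.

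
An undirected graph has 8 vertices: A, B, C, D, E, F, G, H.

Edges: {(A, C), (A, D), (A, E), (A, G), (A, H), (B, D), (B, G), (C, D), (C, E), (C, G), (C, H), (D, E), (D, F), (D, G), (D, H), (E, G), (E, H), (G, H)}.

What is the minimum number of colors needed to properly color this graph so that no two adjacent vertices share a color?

6

A, C, D, E, G, H form a clique, so at least 6 colors are needed.
6 colors suffice: color 1 → {D}; color 2 → {F, G}; color 3 → {A, B}; color 4 → {H}; color 5 → {E}; color 6 → {C}. No two adjacent vertices share a color.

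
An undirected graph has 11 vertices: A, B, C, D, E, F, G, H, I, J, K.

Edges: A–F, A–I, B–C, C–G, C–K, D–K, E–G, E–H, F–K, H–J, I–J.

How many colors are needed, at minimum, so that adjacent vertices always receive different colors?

3

The cycle E-H-J-I-A-F-K-C-G-E has odd length 9, so it cannot be 2-colored; at least 3 colors are needed.
3 colors suffice: color red → {A, C, D, E, J}; color blue → {B, G, H, I, K}; color green → {F}. No two adjacent vertices share a color.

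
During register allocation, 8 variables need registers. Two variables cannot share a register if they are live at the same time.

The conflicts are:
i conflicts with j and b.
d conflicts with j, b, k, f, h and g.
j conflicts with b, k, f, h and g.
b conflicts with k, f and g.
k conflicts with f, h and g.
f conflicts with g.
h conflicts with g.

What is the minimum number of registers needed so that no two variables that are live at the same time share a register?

d, j, b, k, f, g pairwise conflict, so at least 6 registers are needed.
Using 6 registers: i=3, d=3, j=1, b=2, k=4, f=6, h=2, g=5. No two conflicting variables share a register.

6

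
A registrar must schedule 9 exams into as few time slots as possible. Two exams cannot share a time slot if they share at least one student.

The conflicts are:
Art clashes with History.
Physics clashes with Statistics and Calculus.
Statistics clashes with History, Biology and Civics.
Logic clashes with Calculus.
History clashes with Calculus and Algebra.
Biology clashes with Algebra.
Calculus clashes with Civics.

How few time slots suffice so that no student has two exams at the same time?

Logic and Calculus conflict, so at least 2 time slots are needed.
2 time slots suffice: time slot 1 → {Art, Statistics, Calculus, Algebra}; time slot 2 → {Physics, Logic, History, Biology, Civics}. Each listed conflict is separated.

2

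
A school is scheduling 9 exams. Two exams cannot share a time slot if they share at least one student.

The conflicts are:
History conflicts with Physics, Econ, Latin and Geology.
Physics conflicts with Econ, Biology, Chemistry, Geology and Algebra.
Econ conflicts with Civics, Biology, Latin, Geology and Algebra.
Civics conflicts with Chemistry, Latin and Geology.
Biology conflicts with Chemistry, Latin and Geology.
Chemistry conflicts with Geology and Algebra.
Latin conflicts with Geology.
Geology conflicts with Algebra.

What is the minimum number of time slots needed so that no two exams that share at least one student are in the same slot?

4

Physics, Biology, Chemistry, Geology are mutually in conflict, so at least 4 time slots are needed.
4 time slots suffice: time slot 1 → {Geology}; time slot 2 → {Econ, Chemistry}; time slot 3 → {Physics, Latin}; time slot 4 → {History, Civics, Biology, Algebra}. No two conflicting exams share a time slot.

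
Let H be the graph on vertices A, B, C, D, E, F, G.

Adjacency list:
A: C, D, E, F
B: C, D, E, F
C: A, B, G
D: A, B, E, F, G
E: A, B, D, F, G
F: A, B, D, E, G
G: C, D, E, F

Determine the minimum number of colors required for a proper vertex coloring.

A, D, E, F are pairwise adjacent (a clique of size 4), so at least 4 colors are needed.
4 colors suffice: color red → {C, E}; color blue → {F}; color green → {D}; color yellow → {A, B, G}. Each edge has distinct colors on its endpoints.

4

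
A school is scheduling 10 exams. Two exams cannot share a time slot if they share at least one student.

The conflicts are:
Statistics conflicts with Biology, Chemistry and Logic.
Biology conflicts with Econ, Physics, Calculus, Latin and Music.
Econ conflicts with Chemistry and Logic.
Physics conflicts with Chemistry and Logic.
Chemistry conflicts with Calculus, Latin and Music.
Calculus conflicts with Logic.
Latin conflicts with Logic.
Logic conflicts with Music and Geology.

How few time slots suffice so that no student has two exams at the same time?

Chemistry and Calculus conflict, so at least 2 time slots are needed.
2 time slots suffice: time slot 1 → {Biology, Chemistry, Logic}; time slot 2 → {Statistics, Econ, Physics, Calculus, Latin, Music, Geology}. Every pair that conflicts lands in different time slots.

2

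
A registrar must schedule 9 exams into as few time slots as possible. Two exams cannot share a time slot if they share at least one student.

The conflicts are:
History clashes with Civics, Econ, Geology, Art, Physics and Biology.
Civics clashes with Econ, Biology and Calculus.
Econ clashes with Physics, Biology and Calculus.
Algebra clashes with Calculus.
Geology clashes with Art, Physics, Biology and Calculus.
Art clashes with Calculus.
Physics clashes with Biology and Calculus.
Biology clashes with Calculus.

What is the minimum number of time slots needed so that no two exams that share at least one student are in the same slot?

4

History, Civics, Econ, Biology are mutually in conflict, so at least 4 time slots are needed.
4 time slots suffice: time slot 1 → {History, Calculus}; time slot 2 → {Algebra, Art, Biology}; time slot 3 → {Econ, Geology}; time slot 4 → {Civics, Physics}. No two conflicting exams share a time slot.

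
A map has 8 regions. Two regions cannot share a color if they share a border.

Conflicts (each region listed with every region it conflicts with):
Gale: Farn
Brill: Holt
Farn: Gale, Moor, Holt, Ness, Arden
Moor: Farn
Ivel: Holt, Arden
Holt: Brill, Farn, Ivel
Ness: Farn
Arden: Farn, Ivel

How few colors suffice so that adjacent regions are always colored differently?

Farn and Ness conflict, so at least 2 colors are needed.
One proper 2-coloring: Gale=2, Brill=1, Farn=1, Moor=2, Ivel=1, Holt=2, Ness=2, Arden=2. Every pair that conflicts lands in different colors.

2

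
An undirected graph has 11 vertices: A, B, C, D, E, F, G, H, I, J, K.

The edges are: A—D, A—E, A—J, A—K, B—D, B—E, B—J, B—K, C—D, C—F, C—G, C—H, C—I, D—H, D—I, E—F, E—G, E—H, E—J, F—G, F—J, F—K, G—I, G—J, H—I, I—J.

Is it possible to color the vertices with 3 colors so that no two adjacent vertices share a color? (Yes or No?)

No

E, F, G, J form a clique, so at least 4 colors are needed.
So 3 colors are not enough.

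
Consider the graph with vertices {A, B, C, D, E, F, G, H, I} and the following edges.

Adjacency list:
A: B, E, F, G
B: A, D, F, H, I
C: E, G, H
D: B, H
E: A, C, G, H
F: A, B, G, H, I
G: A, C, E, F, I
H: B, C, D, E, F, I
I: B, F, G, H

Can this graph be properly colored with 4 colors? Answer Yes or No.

The chromatic number is 4. B, F, H, I are mutually adjacent (a clique of size 4), so at least 4 colors are needed.
4 colors suffice: color 1 → {G, H}; color 2 → {B, E}; color 3 → {C, D, F}; color 4 → {A, I}.
That is already a proper 4-coloring.

Yes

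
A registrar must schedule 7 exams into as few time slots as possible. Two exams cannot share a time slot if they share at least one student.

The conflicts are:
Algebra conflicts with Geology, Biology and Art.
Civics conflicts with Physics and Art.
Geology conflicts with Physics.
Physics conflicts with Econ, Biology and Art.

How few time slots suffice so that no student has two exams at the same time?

3

Civics, Physics, Art are mutually in conflict, so at least 3 time slots are needed.
A valid assignment using 3 time slots: Algebra=1, Civics=3, Geology=2, Physics=1, Econ=2, Biology=2, Art=2. Every pair that conflicts lands in different time slots.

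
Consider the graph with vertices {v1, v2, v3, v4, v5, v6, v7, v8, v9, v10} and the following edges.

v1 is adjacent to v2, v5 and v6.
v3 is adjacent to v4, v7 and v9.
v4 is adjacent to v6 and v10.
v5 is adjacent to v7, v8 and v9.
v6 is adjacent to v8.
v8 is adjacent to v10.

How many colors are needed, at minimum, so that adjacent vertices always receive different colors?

2

v1 and v2 are adjacent, so at least 2 colors are needed.
2 colors suffice: v1=2, v2=1, v3=1, v4=2, v5=1, v6=1, v7=2, v8=2, v9=2, v10=1. Each edge has distinct colors on its endpoints.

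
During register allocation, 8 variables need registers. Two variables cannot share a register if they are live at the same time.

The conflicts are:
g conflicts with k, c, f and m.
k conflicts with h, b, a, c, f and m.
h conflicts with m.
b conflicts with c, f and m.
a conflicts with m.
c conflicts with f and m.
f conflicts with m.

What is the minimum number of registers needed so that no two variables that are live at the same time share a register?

k, b, c, f, m are mutually in conflict, so at least 5 registers are needed.
5 registers suffice: g=5, k=2, h=3, b=5, a=3, c=4, f=3, m=1. Each listed conflict is separated.

5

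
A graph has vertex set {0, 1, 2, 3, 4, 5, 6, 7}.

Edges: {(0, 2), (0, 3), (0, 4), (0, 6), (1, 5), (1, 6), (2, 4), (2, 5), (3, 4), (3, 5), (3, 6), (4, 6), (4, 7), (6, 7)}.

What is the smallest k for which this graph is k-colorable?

4

0, 3, 4, 6 form a clique, so at least 4 colors are needed.
4 colors suffice: 0=yellow, 1=blue, 2=green, 3=green, 4=blue, 5=red, 6=red, 7=green. No two adjacent vertices share a color.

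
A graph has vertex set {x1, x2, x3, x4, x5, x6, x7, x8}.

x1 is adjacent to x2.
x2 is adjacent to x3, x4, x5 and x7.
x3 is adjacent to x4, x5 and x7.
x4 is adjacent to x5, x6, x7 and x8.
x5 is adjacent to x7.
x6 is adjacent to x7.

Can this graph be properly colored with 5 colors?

The chromatic number is 5. x2, x3, x4, x5, x7 are pairwise adjacent (a clique of size 5), so at least 5 colors are needed.
A valid assignment using 5 colors: x1=1, x2=2, x3=4, x4=1, x5=5, x6=2, x7=3, x8=2.
That is already a proper 5-coloring.

Yes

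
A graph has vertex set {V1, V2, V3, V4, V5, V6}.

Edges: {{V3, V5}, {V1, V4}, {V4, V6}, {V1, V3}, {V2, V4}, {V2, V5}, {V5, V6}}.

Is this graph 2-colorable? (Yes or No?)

The cycle V4-V6-V5-V3-V1-V4 has odd length 5, so it cannot be 2-colored; at least 3 colors are needed.
So 2 colors are not enough.

No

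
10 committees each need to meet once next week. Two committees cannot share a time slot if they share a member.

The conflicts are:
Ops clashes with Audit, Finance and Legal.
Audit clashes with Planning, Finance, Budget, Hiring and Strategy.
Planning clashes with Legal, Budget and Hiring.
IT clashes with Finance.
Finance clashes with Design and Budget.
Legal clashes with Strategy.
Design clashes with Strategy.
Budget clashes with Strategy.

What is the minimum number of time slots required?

3

Audit, Planning, Budget all conflict with each other, so at least 3 time slots are needed.
3 time slots suffice: time slot 1 → {Audit, IT, Legal, Design}; time slot 2 → {Planning, Finance, Strategy}; time slot 3 → {Ops, Budget, Hiring}. Each listed conflict is separated.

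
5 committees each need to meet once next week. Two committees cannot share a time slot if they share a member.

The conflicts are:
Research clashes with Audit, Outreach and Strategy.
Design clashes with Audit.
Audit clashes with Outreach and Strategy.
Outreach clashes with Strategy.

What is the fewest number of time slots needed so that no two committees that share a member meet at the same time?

Research, Audit, Outreach, Strategy are mutually in conflict, so at least 4 time slots are needed.
4 time slots suffice: time slot 1 → {Audit}; time slot 2 → {Research, Design}; time slot 3 → {Strategy}; time slot 4 → {Outreach}. No two conflicting committees share a time slot.

4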